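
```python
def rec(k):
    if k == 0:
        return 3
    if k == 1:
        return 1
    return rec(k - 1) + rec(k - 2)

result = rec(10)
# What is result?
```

Build up from base cases: rec(0)=3, rec(1)=1, rec(2)=4, rec(3)=5, rec(4)=9, rec(5)=14, rec(6)=23, ..., rec(10)=157

Answer: 157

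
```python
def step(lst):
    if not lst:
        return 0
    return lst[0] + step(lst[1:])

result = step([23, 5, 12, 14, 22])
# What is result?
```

23 + 5 + 12 + 14 + 22 + 0 = 76

Answer: 76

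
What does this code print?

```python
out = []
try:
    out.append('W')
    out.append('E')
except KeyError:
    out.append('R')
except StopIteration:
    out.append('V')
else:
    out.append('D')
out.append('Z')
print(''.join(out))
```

Execution trace: 'W' (try body) → 'E' (try body, no exception) → 'D' (else) → 'Z' (after the try/except). Output: WEDZ

Answer: WEDZ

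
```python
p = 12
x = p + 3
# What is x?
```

Trace:
`p = 12` → p = 12
`x = p + 3` → x = 15
So x = 15

Answer: 15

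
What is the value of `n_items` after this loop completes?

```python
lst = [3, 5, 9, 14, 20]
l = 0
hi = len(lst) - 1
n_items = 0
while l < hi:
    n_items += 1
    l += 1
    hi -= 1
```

Iterations until pointers meet (list length 5)
`n_items` takes the values: 0 → 1 → 2

Answer: 2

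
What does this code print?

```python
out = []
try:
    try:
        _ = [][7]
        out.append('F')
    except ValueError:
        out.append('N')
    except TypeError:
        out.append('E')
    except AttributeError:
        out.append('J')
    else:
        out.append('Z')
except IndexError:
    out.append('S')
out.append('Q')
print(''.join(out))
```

Execution trace: 'S' (outer except IndexError) → 'Q' (after the try/except). Output: SQ

Answer: SQ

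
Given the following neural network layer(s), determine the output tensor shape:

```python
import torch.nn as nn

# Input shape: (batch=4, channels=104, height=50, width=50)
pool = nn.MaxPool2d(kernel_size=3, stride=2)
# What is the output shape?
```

Input: (4, 104, 50, 50) -> Output: (4, 104, 24, 24)

Answer: (4, 104, 24, 24)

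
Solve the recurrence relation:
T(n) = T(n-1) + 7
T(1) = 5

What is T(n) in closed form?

Unrolling: T(n) = T(1) + 7·(n-1) = 5 + 7(n-1) = 7n - 2.

Answer: T(n) = 7n - 2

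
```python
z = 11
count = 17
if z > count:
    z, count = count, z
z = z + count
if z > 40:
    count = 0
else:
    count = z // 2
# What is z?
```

Trace:
`z = 11` → z = 11
`count = 17` → count = 17
`if z > count: ...` → z > count is False → no variable changes
`z = z + count` → z = 28
`if z > 40: ...` → z > 40 is False, take else branch → count = 14
So z = 28

Answer: 28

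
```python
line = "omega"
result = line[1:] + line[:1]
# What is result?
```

Trace:
`line = "omega"` → line = 'omega'
`result = line[1:] + line[:1]` → result = 'megao'
So result = 'megao'

Answer: 'megao'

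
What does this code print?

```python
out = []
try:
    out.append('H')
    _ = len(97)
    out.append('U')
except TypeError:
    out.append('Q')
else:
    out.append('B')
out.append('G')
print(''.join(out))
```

Execution trace: 'H' (try body) → 'Q' (except TypeError) → 'G' (after the try/except). Output: HQG

Answer: HQG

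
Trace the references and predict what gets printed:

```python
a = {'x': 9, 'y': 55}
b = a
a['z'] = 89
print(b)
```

Key concept: dict aliasing.
Step by step:
`a = {'x': 9, 'y': 55}` → a = {'x': 9, 'y': 55}
`b = a` → b = {'x': 9, 'y': 55} (same object as a)
`a['z'] = 89` → a = {'x': 9, 'y': 55, 'z': 89} (same object as b); b = {'x': 9, 'y': 55, 'z': 89} (same object as a)
`print(b)` → prints {'x': 9, 'y': 55, 'z': 89}

Answer: {'x': 9, 'y': 55, 'z': 89}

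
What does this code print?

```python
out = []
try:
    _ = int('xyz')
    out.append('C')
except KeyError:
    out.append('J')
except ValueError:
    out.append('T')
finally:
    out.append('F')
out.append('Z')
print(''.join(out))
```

Execution trace: 'T' (except ValueError) → 'F' (finally) → 'Z' (after the try/except). Output: TFZ

Answer: TFZ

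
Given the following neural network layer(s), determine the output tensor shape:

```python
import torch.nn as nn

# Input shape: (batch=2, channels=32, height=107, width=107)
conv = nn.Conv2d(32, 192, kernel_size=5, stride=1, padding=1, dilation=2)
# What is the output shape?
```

Input: (2, 32, 107, 107) -> Output: (2, 192, 101, 101)

Answer: (2, 192, 101, 101)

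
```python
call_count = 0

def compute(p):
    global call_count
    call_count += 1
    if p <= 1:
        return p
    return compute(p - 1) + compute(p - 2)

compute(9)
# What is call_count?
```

Calls(p) = 1 + Calls(p-1) + Calls(p-2); Calls(0)=Calls(1)=1. For p=9 this gives 109.

Answer: 109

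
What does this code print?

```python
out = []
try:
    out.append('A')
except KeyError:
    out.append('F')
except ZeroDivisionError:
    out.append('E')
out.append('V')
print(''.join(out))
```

Execution trace: 'A' (try body, no exception) → 'V' (after the try/except). Output: AV

Answer: AV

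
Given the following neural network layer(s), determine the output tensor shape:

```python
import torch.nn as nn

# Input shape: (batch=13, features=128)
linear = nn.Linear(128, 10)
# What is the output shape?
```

Input: (13, 128) -> Output: (13, 10)

Answer: (13, 10)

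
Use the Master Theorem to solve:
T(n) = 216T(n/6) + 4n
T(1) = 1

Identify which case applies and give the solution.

a=216, b=6, f(n)=4n. log_6(216) = 3. Since c=1 < 3, Case 1 applies: T(n) = Θ(n^log_b(a)) = O(n^3).

Answer: O(n^3) - Case 1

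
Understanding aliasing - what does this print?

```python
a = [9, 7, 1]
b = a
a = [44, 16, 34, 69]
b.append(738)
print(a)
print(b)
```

Key concept: rebinding vs mutation: a is rebound to a new list, b still points at the original.
Step by step:
`a = [9, 7, 1]` → a = [9, 7, 1]
`b = a` → b = [9, 7, 1] (same object as a)
`a = [44, 16, 34, 69]` → a = [44, 16, 34, 69]
`b.append(738)` → b = [9, 7, 1, 738]
`print(a)` → prints [44, 16, 34, 69]
`print(b)` → prints [9, 7, 1, 738]

Answer:
[44, 16, 34, 69]
[9, 7, 1, 738]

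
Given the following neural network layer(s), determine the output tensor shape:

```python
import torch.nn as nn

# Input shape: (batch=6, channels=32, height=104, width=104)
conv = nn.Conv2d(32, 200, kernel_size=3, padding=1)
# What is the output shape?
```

Input: (6, 32, 104, 104) -> Output: (6, 200, 104, 104)

Answer: (6, 200, 104, 104)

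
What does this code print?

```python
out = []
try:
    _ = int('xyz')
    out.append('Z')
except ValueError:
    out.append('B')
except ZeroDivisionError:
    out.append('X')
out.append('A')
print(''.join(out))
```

Execution trace: 'B' (except ValueError) → 'A' (after the try/except). Output: BA

Answer: BA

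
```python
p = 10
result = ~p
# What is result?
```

Trace:
`p = 10` → p = 10
`result = ~p` → result = -11
So result = -11

Answer: -11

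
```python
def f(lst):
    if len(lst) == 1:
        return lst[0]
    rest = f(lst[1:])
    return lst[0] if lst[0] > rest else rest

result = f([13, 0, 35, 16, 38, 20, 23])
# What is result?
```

Recursive max over [13, 0, 35, 16, 38, 20, 23] = 38

Answer: 38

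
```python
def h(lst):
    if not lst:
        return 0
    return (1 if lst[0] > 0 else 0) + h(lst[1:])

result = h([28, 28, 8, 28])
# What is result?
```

Count of positive elements in [28, 28, 8, 28] = 4

Answer: 4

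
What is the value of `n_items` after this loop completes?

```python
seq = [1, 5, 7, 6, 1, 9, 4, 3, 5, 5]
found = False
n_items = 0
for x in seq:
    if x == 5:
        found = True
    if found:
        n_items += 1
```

Count elements after first 5 in [1, 5, 7, 6, 1, 9, 4, 3, 5, 5]
`n_items` takes the values: 0 → 1 → 2 → 3 → 4 → 5 → 6 → 7 → 8 → 9

Answer: 9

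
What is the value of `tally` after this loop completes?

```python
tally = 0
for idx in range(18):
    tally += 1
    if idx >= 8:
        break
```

Loop breaks when idx reaches 8, tally is 9
`tally` takes the values: 0 → 1 → 2 → 3 → 4 → 5 → 6 → 7 → 8 → 9

Answer: 9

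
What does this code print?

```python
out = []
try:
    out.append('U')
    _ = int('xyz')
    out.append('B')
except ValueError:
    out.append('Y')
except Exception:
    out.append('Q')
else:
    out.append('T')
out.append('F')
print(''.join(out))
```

Execution trace: 'U' (try body) → 'Y' (except ValueError) → 'F' (after the try/except). Output: UYF

Answer: UYF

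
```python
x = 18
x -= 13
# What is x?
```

Trace:
`x = 18` → x = 18
`x -= 13` → x = 5
So x = 5

Answer: 5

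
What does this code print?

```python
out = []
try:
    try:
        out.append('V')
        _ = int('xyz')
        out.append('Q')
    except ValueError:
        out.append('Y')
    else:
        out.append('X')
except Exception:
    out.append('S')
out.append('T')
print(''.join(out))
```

Execution trace: 'V' (inner try body) → 'Y' (inner except ValueError) → 'T' (after the try/except). Output: VYT

Answer: VYT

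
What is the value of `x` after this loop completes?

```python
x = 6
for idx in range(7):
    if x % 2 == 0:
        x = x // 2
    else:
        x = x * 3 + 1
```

Collatz-style transformation from 6
`x` takes the values: 6 → 3 → 10 → 5 → 16 → 8 → 4 → 2

Answer: 2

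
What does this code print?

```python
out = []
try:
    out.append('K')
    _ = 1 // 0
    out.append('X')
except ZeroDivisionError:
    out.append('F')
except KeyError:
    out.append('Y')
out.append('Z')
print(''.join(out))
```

Execution trace: 'K' (try body) → 'F' (except ZeroDivisionError) → 'Z' (after the try/except). Output: KFZ

Answer: KFZ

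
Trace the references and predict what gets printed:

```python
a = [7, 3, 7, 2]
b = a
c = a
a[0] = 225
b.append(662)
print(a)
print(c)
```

Key concept: multiple aliases.
Step by step:
`a = [7, 3, 7, 2]` → a = [7, 3, 7, 2]
`b = a` → b = [7, 3, 7, 2] (same object as a)
`c = a` → c = [7, 3, 7, 2] (same object as a, b)
`a[0] = 225` → a = [225, 3, 7, 2] (same object as b, c); b = [225, 3, 7, 2] (same object as a, c); c = [225, 3, 7, 2] (same object as a, b)
`b.append(662)` → a = [225, 3, 7, 2, 662] (same object as b, c); b = [225, 3, 7, 2, 662] (same object as a, c); c = [225, 3, 7, 2, 662] (same object as a, b)
`print(a)` → prints [225, 3, 7, 2, 662]
`print(c)` → prints [225, 3, 7, 2, 662]

Answer:
[225, 3, 7, 2, 662]
[225, 3, 7, 2, 662]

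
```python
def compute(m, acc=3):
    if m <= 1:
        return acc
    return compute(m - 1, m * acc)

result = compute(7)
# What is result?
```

Accumulator trace (n, acc): (7, 3) -> (6, 21) -> (5, 126) -> (4, 630) -> (3, 2520) -> (2, 7560) -> (1, 15120) -> return 15120

Answer: 15120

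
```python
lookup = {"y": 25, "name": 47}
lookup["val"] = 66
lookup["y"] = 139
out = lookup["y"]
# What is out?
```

Trace:
`lookup = {"y": 25, "name": 47}` → lookup = {'y': 25, 'name': 47}
`lookup["val"] = 66` → lookup = {'y': 25, 'name': 47, 'val': 66}
`lookup["y"] = 139` → lookup = {'y': 139, 'name': 47, 'val': 66}
`out = lookup["y"]` → out = 139
So out = 139

Answer: 139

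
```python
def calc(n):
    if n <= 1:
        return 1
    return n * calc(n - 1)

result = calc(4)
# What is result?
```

calc(4) = 4 * 3 * 2 * 1 = 24

Answer: 24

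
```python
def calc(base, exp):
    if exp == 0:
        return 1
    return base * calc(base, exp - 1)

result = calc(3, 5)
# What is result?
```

calc(3, 5) = 3 * 3 * 3 * 3 * 3 = 243

Answer: 243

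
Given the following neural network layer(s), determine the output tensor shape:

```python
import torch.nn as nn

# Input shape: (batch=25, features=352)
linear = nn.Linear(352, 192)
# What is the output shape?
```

Input: (25, 352) -> Output: (25, 192)

Answer: (25, 192)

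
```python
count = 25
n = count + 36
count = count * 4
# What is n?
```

Trace:
`count = 25` → count = 25
`n = count + 36` → n = 61
`count = count * 4` → count = 100
So n = 61

Answer: 61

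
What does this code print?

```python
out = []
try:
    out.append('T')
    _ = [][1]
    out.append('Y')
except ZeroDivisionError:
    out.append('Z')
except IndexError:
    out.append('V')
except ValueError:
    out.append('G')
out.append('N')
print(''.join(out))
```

Execution trace: 'T' (try body) → 'V' (except IndexError) → 'N' (after the try/except). Output: TVN

Answer: TVN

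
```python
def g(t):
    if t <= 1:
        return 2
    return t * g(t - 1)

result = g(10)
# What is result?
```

g(10) = 10 * 9 * 8 * 7 * 6 * 5 * 4 * 3 * 2 * 2 = 7257600

Answer: 7257600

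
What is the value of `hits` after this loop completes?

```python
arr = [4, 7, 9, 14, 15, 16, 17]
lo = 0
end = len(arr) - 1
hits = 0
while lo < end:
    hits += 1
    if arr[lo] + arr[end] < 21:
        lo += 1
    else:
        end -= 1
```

Steps to find pair summing to 21
`hits` takes the values: 0 → 1 → 2 → 3 → 4 → 5 → 6

Answer: 6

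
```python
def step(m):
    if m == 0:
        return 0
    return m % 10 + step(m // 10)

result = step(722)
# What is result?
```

Sum of digits of 722: 2 + 2 + 7 = 11

Answer: 11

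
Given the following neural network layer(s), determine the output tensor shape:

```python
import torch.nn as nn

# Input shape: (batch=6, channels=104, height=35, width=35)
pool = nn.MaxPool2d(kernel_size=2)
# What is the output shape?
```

Input: (6, 104, 35, 35) -> Output: (6, 104, 17, 17)

Answer: (6, 104, 17, 17)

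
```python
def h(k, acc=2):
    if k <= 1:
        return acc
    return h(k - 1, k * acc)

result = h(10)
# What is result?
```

Accumulator trace (n, acc): (10, 2) -> (9, 20) -> (8, 180) -> (7, 1440) -> (6, 10080) -> (5, 60480) -> (4, 302400) -> (3, 1209600) -> (2, 3628800) -> (1, 7257600) -> return 7257600

Answer: 7257600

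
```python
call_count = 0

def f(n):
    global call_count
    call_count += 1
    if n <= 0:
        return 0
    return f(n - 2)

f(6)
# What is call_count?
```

Linear recursion stepping by 2: 4 calls from n=6 down to ≤0.

Answer: 4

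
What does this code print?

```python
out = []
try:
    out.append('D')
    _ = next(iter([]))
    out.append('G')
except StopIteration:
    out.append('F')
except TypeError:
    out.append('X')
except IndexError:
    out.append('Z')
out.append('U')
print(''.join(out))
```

Execution trace: 'D' (try body) → 'F' (except StopIteration) → 'U' (after the try/except). Output: DFU

Answer: DFU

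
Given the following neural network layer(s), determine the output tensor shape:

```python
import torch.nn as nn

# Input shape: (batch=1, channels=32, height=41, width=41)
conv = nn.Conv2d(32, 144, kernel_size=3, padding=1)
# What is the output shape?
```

Input: (1, 32, 41, 41) -> Output: (1, 144, 41, 41)

Answer: (1, 144, 41, 41)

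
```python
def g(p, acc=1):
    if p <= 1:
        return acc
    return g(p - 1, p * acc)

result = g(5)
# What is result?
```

Accumulator trace (n, acc): (5, 1) -> (4, 5) -> (3, 20) -> (2, 60) -> (1, 120) -> return 120

Answer: 120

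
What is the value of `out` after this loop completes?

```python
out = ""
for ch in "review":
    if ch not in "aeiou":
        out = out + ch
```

Remove vowels from 'review'
`out` takes the values: "" → "r" → "rv" → "rvw"

Answer: "rvw"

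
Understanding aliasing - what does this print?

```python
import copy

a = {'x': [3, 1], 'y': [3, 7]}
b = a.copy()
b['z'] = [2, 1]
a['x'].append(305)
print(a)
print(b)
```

Key concept: shallow copy of dict with mutable values.
Step by step:
`a = {'x': [3, 1], 'y': [3, 7]}` → a = {'x': [3, 1], 'y': [3, 7]}
`b = a.copy()` → b = {'x': [3, 1], 'y': [3, 7]}
`b['z'] = [2, 1]` → b = {'x': [3, 1], 'y': [3, 7], 'z': [2, 1]}
`a['x'].append(305)` → a = {'x': [3, 1, 305], 'y': [3, 7]}; b = {'x': [3, 1, 305], 'y': [3, 7], 'z': [2, 1]}
`print(a)` → prints {'x': [3, 1, 305], 'y': [3, 7]}
`print(b)` → prints {'x': [3, 1, 305], 'y': [3, 7], 'z': [2, 1]}

Answer:
{'x': [3, 1, 305], 'y': [3, 7]}
{'x': [3, 1, 305], 'y': [3, 7], 'z': [2, 1]}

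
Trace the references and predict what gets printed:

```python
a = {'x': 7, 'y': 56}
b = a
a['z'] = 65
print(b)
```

Key concept: dict aliasing.
Step by step:
`a = {'x': 7, 'y': 56}` → a = {'x': 7, 'y': 56}
`b = a` → b = {'x': 7, 'y': 56} (same object as a)
`a['z'] = 65` → a = {'x': 7, 'y': 56, 'z': 65} (same object as b); b = {'x': 7, 'y': 56, 'z': 65} (same object as a)
`print(b)` → prints {'x': 7, 'y': 56, 'z': 65}

Answer: {'x': 7, 'y': 56, 'z': 65}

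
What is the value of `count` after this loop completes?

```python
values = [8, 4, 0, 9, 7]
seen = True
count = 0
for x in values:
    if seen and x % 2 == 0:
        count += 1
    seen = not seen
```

Count even values at even positions
`count` takes the values: 0 → 1 → 2

Answer: 2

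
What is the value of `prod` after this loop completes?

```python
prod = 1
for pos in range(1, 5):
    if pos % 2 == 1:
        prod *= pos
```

Product of odd numbers 1 to 4
`prod` takes the values: 1 → 3

Answer: 3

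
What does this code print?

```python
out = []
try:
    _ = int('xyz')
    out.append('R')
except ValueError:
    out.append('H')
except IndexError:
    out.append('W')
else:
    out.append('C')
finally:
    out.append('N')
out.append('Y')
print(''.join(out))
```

Execution trace: 'H' (except ValueError) → 'N' (finally) → 'Y' (after the try/except). Output: HNY

Answer: HNY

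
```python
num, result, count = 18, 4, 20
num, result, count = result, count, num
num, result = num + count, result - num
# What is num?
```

Trace:
`num, result, count = 18, 4, 20` → num = 18; result = 4; count = 20
`num, result, count = result, count, num` → num = 4; result = 20; count = 18
`num, result = num + count, result - num` → num = 22; result = 16
So num = 22

Answer: 22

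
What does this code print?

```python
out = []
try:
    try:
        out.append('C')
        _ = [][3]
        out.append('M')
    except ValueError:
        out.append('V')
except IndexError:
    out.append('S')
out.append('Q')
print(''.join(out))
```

Execution trace: 'C' (try body) → 'S' (outer except IndexError) → 'Q' (after the try/except). Output: CSQ

Answer: CSQ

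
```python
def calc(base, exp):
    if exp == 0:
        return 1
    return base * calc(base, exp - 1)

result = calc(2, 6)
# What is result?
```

calc(2, 6) = 2 * 2 * 2 * 2 * 2 * 2 = 64

Answer: 64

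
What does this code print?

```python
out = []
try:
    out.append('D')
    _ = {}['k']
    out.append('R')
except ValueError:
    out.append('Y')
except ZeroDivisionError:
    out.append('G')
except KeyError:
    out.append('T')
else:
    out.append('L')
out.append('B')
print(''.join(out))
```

Execution trace: 'D' (try body) → 'T' (except KeyError) → 'B' (after the try/except). Output: DTB

Answer: DTB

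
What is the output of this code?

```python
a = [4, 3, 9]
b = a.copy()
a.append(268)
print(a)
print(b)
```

Key concept: list.copy() creates independent copy.
Step by step:
`a = [4, 3, 9]` → a = [4, 3, 9]
`b = a.copy()` → b = [4, 3, 9]
`a.append(268)` → a = [4, 3, 9, 268]
`print(a)` → prints [4, 3, 9, 268]
`print(b)` → prints [4, 3, 9]

Answer:
[4, 3, 9, 268]
[4, 3, 9]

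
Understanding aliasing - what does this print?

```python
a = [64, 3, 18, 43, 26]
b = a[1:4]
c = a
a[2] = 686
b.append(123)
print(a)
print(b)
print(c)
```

Key concept: slice vs alias.
Step by step:
`a = [64, 3, 18, 43, 26]` → a = [64, 3, 18, 43, 26]
`b = a[1:4]` → b = [3, 18, 43]
`c = a` → c = [64, 3, 18, 43, 26] (same object as a)
`a[2] = 686` → a = [64, 3, 686, 43, 26] (same object as c); c = [64, 3, 686, 43, 26] (same object as a)
`b.append(123)` → b = [3, 18, 43, 123]
`print(a)` → prints [64, 3, 686, 43, 26]
`print(b)` → prints [3, 18, 43, 123]
`print(c)` → prints [64, 3, 686, 43, 26]

Answer:
[64, 3, 686, 43, 26]
[3, 18, 43, 123]
[64, 3, 686, 43, 26]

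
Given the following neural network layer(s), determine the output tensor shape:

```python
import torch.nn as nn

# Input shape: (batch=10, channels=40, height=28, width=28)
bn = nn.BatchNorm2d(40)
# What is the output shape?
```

Input: (10, 40, 28, 28) -> Output: (10, 40, 28, 28)

Answer: (10, 40, 28, 28)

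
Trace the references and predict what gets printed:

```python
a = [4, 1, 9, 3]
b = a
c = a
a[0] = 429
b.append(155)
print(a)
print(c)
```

Key concept: multiple aliases.
Step by step:
`a = [4, 1, 9, 3]` → a = [4, 1, 9, 3]
`b = a` → b = [4, 1, 9, 3] (same object as a)
`c = a` → c = [4, 1, 9, 3] (same object as a, b)
`a[0] = 429` → a = [429, 1, 9, 3] (same object as b, c); b = [429, 1, 9, 3] (same object as a, c); c = [429, 1, 9, 3] (same object as a, b)
`b.append(155)` → a = [429, 1, 9, 3, 155] (same object as b, c); b = [429, 1, 9, 3, 155] (same object as a, c); c = [429, 1, 9, 3, 155] (same object as a, b)
`print(a)` → prints [429, 1, 9, 3, 155]
`print(c)` → prints [429, 1, 9, 3, 155]

Answer:
[429, 1, 9, 3, 155]
[429, 1, 9, 3, 155]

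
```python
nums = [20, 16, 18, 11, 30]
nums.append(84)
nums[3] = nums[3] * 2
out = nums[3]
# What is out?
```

Trace:
`nums = [20, 16, 18, 11, 30]` → nums = [20, 16, 18, 11, 30]
`nums.append(84)` → nums = [20, 16, 18, 11, 30, 84]
`nums[3] = nums[3] * 2` → nums = [20, 16, 18, 22, 30, 84]
`out = nums[3]` → out = 22
So out = 22

Answer: 22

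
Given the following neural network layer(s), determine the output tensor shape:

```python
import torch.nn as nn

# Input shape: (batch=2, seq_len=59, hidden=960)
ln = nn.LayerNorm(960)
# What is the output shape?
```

Input: (2, 59, 960) -> Output: (2, 59, 960)

Answer: (2, 59, 960)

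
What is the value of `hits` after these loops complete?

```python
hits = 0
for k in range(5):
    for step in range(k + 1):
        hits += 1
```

Triangle: 1 + 2 + ... + 5
`hits` takes the values: 0 → 1 → 2 → 3 → 4 → 5 → 6 → 7 → 8 → 9 → 10 → 11 → 12 → 13 → 14 → 15

Answer: 15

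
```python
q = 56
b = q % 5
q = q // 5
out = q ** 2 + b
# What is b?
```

Trace:
`q = 56` → q = 56
`b = q % 5` → b = 1
`q = q // 5` → q = 11
`out = q ** 2 + b` → out = 122
So b = 1

Answer: 1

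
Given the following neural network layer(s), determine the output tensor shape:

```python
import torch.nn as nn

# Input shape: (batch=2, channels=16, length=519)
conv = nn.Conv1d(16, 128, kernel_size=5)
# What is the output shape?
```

Input: (2, 16, 519) -> Output: (2, 128, 515)

Answer: (2, 128, 515)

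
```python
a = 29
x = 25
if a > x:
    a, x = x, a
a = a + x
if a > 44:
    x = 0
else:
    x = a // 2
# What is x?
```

Trace:
`a = 29` → a = 29
`x = 25` → x = 25
`if a > x: ...` → a > x is True → a = 25; x = 29
`a = a + x` → a = 54
`if a > 44: ...` → a > 44 is True → x = 0
So x = 0

Answer: 0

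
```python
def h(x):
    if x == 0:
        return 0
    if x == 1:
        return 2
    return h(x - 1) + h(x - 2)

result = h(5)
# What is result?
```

Build up from base cases: h(0)=0, h(1)=2, h(2)=2, h(3)=4, h(4)=6, h(5)=10

Answer: 10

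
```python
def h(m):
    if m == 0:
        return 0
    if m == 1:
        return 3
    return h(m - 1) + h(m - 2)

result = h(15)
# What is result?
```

Build up from base cases: h(0)=0, h(1)=3, h(2)=3, h(3)=6, h(4)=9, h(5)=15, h(6)=24, ..., h(15)=1830

Answer: 1830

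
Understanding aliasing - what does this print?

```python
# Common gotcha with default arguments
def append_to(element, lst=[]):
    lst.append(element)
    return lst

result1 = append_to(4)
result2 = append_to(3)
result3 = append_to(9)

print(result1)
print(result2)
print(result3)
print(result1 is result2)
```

Key concept: mutable default argument gotcha.
Step by step:
`result1 = append_to(4)` → result1 = [4]
`result2 = append_to(3)` → result1 = [4, 3] (same object as result2); result2 = [4, 3] (same object as result1)
`result3 = append_to(9)` → result1 = [4, 3, 9] (same object as result2, result3); result2 = [4, 3, 9] (same object as result1, result3); result3 = [4, 3, 9] (same object as result1, result2)
`print(result1)` → prints [4, 3, 9]
`print(result2)` → prints [4, 3, 9]
`print(result3)` → prints [4, 3, 9]
`print(result1 is result2)` → prints True

Answer:
[4, 3, 9]
[4, 3, 9]
[4, 3, 9]
True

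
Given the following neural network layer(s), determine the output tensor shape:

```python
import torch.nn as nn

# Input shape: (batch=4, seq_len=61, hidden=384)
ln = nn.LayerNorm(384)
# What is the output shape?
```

Input: (4, 61, 384) -> Output: (4, 61, 384)

Answer: (4, 61, 384)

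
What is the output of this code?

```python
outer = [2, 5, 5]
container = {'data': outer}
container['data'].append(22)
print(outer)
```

Key concept: dict holds reference to list.
Step by step:
`outer = [2, 5, 5]` → outer = [2, 5, 5]
`container = {'data': outer}` → container = {'data': [2, 5, 5]}
`container['data'].append(22)` → outer = [2, 5, 5, 22]; container = {'data': [2, 5, 5, 22]}
`print(outer)` → prints [2, 5, 5, 22]

Answer: [2, 5, 5, 22]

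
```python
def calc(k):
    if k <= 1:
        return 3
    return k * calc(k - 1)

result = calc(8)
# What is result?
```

calc(8) = 8 * 7 * 6 * 5 * 4 * 3 * 2 * 3 = 120960

Answer: 120960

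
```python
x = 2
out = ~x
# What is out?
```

Trace:
`x = 2` → x = 2
`out = ~x` → out = -3
So out = -3

Answer: -3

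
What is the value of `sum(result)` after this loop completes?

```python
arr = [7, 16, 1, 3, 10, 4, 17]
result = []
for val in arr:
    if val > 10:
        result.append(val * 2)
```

Sum of doubled values > 10
`result` takes the values: [] → [32] → [32, 34]
So `sum(result)` = 66

Answer: 66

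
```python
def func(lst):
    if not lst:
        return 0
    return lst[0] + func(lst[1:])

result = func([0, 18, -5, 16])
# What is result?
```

0 + 18 + (-5) + 16 + 0 = 29

Answer: 29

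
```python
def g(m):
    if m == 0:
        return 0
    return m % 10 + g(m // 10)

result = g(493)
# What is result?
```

Sum of digits of 493: 3 + 9 + 4 = 16

Answer: 16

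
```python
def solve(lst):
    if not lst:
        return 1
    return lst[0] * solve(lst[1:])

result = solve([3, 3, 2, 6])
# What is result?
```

Product over [3, 3, 2, 6] = 3 * 3 * 2 * 6 = 108

Answer: 108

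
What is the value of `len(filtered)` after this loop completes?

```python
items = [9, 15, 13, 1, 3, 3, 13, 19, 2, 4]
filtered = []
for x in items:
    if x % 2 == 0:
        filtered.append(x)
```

Count even numbers in [9, 15, 13, 1, 3, 3, 13, 19, 2, 4]
`filtered` takes the values: [] → [2] → [2, 4]
So `len(filtered)` = 2

Answer: 2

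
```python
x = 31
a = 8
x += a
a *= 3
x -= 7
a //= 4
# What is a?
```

Trace:
`x = 31` → x = 31
`a = 8` → a = 8
`x += a` → x = 39
`a *= 3` → a = 24
`x -= 7` → x = 32
`a //= 4` → a = 6
So a = 6

Answer: 6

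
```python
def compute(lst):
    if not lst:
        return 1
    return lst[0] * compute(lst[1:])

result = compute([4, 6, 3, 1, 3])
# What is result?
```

Product over [4, 6, 3, 1, 3] = 4 * 6 * 3 * 1 * 3 = 216

Answer: 216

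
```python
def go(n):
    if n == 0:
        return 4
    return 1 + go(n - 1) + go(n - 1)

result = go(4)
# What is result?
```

go(n) = 1 + 2·go(n-1), go(0)=4. Closed form: (4+1)·2^4 - 1 = 79.

Answer: 79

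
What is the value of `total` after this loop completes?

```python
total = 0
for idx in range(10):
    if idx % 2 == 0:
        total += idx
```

Sum of even numbers 0 to 9
`total` takes the values: 0 → 2 → 6 → 12 → 20

Answer: 20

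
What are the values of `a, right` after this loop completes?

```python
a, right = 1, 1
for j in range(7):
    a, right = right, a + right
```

Fibonacci: after 7 iterations
`a, right` takes the values: (1, 1) → (1, 2) → (2, 3) → (3, 5) → (5, 8) → (8, 13) → (13, 21) → (21, 34)

Answer: 21, 34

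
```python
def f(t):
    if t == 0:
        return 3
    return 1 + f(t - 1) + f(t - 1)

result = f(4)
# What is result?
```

f(t) = 1 + 2·f(t-1), f(0)=3. Closed form: (3+1)·2^4 - 1 = 63.

Answer: 63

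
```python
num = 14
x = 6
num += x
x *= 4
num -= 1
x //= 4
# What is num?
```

Trace:
`num = 14` → num = 14
`x = 6` → x = 6
`num += x` → num = 20
`x *= 4` → x = 24
`num -= 1` → num = 19
`x //= 4` → x = 6
So num = 19

Answer: 19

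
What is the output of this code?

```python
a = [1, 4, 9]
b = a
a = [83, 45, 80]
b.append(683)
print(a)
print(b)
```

Key concept: rebinding vs mutation: a is rebound to a new list, b still points at the original.
Step by step:
`a = [1, 4, 9]` → a = [1, 4, 9]
`b = a` → b = [1, 4, 9] (same object as a)
`a = [83, 45, 80]` → a = [83, 45, 80]
`b.append(683)` → b = [1, 4, 9, 683]
`print(a)` → prints [83, 45, 80]
`print(b)` → prints [1, 4, 9, 683]

Answer:
[83, 45, 80]
[1, 4, 9, 683]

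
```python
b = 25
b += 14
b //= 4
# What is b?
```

Trace:
`b = 25` → b = 25
`b += 14` → b = 39
`b //= 4` → b = 9
So b = 9

Answer: 9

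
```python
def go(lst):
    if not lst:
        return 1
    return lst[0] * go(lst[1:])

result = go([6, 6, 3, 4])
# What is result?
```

Product over [6, 6, 3, 4] = 6 * 6 * 3 * 4 = 432

Answer: 432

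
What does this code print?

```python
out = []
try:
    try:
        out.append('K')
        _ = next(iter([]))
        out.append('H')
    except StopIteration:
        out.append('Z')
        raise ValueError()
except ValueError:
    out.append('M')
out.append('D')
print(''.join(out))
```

Execution trace: 'K' (try body) → 'Z' (except StopIteration) → 'M' (outer except ValueError) → 'D' (after the try/except). Output: KZMD

Answer: KZMD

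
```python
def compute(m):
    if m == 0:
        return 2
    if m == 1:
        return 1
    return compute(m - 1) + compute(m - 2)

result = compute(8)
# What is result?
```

Build up from base cases: compute(0)=2, compute(1)=1, compute(2)=3, compute(3)=4, compute(4)=7, compute(5)=11, compute(6)=18, ..., compute(8)=47

Answer: 47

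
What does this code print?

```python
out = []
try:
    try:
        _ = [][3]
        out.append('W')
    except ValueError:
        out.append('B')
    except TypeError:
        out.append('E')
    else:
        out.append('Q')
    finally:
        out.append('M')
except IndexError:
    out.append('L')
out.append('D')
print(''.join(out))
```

Execution trace: 'M' (finally) → 'L' (outer except IndexError) → 'D' (after the try/except). Output: MLD

Answer: MLD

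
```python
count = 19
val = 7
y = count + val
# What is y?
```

Trace:
`count = 19` → count = 19
`val = 7` → val = 7
`y = count + val` → y = 26
So y = 26

Answer: 26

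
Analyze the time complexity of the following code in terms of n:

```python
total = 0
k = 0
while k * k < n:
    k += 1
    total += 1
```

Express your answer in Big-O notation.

Each loop level contributes: √n. Multiplying the contributions gives O(√n).

Answer: O(√n)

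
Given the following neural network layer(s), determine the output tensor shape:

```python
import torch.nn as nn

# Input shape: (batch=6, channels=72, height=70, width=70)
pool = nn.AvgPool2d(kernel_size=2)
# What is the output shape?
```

Input: (6, 72, 70, 70) -> Output: (6, 72, 35, 35)

Answer: (6, 72, 35, 35)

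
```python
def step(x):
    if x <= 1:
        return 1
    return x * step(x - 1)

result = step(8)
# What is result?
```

step(8) = 8 * 7 * 6 * 5 * 4 * 3 * 2 * 1 = 40320

Answer: 40320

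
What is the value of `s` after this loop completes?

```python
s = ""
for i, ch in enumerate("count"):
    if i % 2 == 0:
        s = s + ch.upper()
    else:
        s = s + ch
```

Uppercase even positions in 'count'
`s` takes the values: "" → "C" → "Co" → "CoU" → "CoUn" → "CoUnT"

Answer: "CoUnT"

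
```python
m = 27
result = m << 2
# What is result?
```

Trace:
`m = 27` → m = 27
`result = m << 2` → result = 108
So result = 108

Answer: 108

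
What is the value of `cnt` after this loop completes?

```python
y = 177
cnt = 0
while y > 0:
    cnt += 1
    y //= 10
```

Count digits by repeated division by 10
`cnt` takes the values: 0 → 1 → 2 → 3

Answer: 3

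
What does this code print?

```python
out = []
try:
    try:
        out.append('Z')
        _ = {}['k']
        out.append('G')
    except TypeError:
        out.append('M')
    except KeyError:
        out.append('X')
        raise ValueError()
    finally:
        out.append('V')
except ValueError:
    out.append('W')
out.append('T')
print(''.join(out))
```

Execution trace: 'Z' (inner try body) → 'X' (inner except KeyError) → 'V' (inner finally) → 'W' (outer except ValueError) → 'T' (after the try/except). Output: ZXVWT

Answer: ZXVWT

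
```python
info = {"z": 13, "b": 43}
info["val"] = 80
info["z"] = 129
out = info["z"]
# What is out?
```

Trace:
`info = {"z": 13, "b": 43}` → info = {'z': 13, 'b': 43}
`info["val"] = 80` → info = {'z': 13, 'b': 43, 'val': 80}
`info["z"] = 129` → info = {'z': 129, 'b': 43, 'val': 80}
`out = info["z"]` → out = 129
So out = 129

Answer: 129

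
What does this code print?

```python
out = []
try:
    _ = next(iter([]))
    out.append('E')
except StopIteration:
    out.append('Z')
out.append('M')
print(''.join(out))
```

Execution trace: 'Z' (except StopIteration) → 'M' (after the try/except). Output: ZM

Answer: ZM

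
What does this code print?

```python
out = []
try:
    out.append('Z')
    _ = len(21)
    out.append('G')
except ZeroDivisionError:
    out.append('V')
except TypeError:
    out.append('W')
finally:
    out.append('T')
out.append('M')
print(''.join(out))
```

Execution trace: 'Z' (try body) → 'W' (except TypeError) → 'T' (finally) → 'M' (after the try/except). Output: ZWTM

Answer: ZWTM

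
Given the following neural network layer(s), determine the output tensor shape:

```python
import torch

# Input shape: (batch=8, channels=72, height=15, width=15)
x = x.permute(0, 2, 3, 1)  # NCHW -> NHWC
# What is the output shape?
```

Input: (8, 72, 15, 15) -> Output: (8, 15, 15, 72)

Answer: (8, 15, 15, 72)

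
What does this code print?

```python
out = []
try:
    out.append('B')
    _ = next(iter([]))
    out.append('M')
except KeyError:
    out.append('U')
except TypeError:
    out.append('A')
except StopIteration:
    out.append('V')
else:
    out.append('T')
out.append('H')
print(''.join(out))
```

Execution trace: 'B' (try body) → 'V' (except StopIteration) → 'H' (after the try/except). Output: BVH

Answer: BVH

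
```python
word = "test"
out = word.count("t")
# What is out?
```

Trace:
`word = "test"` → word = 'test'
`out = word.count("t")` → out = 2
So out = 2

Answer: 2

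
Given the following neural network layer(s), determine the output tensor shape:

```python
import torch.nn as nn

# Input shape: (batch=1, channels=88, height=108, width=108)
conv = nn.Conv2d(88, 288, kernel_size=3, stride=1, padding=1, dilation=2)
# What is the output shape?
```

Input: (1, 88, 108, 108) -> Output: (1, 288, 106, 106)

Answer: (1, 288, 106, 106)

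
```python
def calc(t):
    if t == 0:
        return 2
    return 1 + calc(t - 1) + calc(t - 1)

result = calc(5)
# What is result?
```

calc(t) = 1 + 2·calc(t-1), calc(0)=2. Closed form: (2+1)·2^5 - 1 = 95.

Answer: 95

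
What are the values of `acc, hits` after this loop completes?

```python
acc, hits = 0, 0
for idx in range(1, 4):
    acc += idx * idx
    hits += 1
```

Sum of squares and count
`acc, hits` takes the values: (0, 0) → (1, 0) → (1, 1) → (5, 1) → (5, 2) → (14, 2) → (14, 3)

Answer: 14, 3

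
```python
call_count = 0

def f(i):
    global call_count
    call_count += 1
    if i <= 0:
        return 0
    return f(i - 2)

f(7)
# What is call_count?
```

Linear recursion stepping by 2: 5 calls from i=7 down to ≤0.

Answer: 5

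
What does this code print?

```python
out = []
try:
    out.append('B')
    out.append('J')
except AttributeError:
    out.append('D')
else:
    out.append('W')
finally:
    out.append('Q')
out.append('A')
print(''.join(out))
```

Execution trace: 'B' (try body) → 'J' (try body, no exception) → 'W' (else) → 'Q' (finally) → 'A' (after the try/except). Output: BJWQA

Answer: BJWQA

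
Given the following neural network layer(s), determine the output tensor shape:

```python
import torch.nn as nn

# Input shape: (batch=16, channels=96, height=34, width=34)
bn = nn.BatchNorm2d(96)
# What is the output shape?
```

Input: (16, 96, 34, 34) -> Output: (16, 96, 34, 34)

Answer: (16, 96, 34, 34)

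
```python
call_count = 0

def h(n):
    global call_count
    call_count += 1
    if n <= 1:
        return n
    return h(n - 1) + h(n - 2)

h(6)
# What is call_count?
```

Calls(n) = 1 + Calls(n-1) + Calls(n-2); Calls(0)=Calls(1)=1. For n=6 this gives 25.

Answer: 25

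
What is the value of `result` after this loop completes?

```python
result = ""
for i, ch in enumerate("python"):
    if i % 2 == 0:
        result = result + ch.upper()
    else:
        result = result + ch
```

Uppercase even positions in 'python'
`result` takes the values: "" → "P" → "Py" → "PyT" → "PyTh" → "PyThO" → "PyThOn"

Answer: "PyThOn"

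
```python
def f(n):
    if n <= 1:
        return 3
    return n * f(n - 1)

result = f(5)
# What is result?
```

f(5) = 5 * 4 * 3 * 2 * 3 = 360

Answer: 360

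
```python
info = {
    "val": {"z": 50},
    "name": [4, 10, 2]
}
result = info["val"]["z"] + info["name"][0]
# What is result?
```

Trace:
`info = { ...` → info = {'val': {'z': 50}, 'name': [4, 10, 2]}
`result = info["val"]["z"] + info["name"][0]` → result = 54
So result = 54

Answer: 54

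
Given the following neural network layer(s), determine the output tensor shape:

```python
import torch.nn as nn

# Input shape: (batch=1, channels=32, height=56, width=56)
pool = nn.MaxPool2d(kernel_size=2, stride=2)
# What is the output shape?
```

Input: (1, 32, 56, 56) -> Output: (1, 32, 28, 28)

Answer: (1, 32, 28, 28)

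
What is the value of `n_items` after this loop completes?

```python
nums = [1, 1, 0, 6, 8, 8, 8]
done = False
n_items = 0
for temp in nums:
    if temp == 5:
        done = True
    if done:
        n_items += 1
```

Count elements after first 5 in [1, 1, 0, 6, 8, 8, 8]
`n_items` takes the values: 0

Answer: 0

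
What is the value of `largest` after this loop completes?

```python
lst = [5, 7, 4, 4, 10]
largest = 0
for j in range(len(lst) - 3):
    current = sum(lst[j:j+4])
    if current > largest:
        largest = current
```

Max sum of 4-element window in [5, 7, 4, 4, 10]
`largest` takes the values: 0 → 20 → 25

Answer: 25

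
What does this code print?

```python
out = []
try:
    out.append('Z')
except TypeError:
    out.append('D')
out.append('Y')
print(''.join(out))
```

Execution trace: 'Z' (try body, no exception) → 'Y' (after the try/except). Output: ZY

Answer: ZY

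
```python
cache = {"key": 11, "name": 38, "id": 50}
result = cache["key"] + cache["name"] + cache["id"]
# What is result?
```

Trace:
`cache = {"key": 11, "name": 38, "id": 50}` → cache = {'key': 11, 'name': 38, 'id': 50}
`result = cache["key"] + cache["name"] + cache["id"]` → result = 99
So result = 99

Answer: 99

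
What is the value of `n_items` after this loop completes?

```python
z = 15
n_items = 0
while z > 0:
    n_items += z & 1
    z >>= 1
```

Count set bits in 15 (binary: 0b1111)
`n_items` takes the values: 0 → 1 → 2 → 3 → 4

Answer: 4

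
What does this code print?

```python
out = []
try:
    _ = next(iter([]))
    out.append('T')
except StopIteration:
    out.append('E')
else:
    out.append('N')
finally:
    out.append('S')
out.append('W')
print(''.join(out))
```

Execution trace: 'E' (except StopIteration) → 'S' (finally) → 'W' (after the try/except). Output: ESW

Answer: ESW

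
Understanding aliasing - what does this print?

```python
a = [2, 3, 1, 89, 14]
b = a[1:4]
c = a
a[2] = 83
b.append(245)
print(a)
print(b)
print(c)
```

Key concept: slice vs alias.
Step by step:
`a = [2, 3, 1, 89, 14]` → a = [2, 3, 1, 89, 14]
`b = a[1:4]` → b = [3, 1, 89]
`c = a` → c = [2, 3, 1, 89, 14] (same object as a)
`a[2] = 83` → a = [2, 3, 83, 89, 14] (same object as c); c = [2, 3, 83, 89, 14] (same object as a)
`b.append(245)` → b = [3, 1, 89, 245]
`print(a)` → prints [2, 3, 83, 89, 14]
`print(b)` → prints [3, 1, 89, 245]
`print(c)` → prints [2, 3, 83, 89, 14]

Answer:
[2, 3, 83, 89, 14]
[3, 1, 89, 245]
[2, 3, 83, 89, 14]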